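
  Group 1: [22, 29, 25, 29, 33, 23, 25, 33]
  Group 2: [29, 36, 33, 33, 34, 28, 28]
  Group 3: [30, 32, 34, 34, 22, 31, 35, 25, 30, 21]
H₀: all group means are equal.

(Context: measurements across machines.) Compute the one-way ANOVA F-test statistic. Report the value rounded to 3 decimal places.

test statistic = 1.731

Group means [27.38, 31.57, 29.40], grand mean 29.360
SSB = Σnᵢ(x̄ᵢ−x̄)² = 65.771; SSW = ΣΣ(x−x̄ᵢ)² = 417.989
MSB = 65.771/2 = 32.8854; MSW = 417.989/22 = 18.9995
F = MSB/MSW = 1.7309
df = (2, 22)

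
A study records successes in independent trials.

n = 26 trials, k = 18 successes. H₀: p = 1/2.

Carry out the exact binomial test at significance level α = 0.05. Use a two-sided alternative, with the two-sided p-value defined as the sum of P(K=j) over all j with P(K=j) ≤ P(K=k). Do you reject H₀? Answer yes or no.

reject H₀: no

Exact binomial: n=26, k=18, p₀=1/2=0.5000
P(X=j) = C(n,j)·p₀^j·(1−p₀)^(n−j); p = Σ P(X=j) over j with P(X=j) ≤ P(X=18)
p-value (two-sided) = 0.07552
At α=0.05: p ≥ α → fail to reject H₀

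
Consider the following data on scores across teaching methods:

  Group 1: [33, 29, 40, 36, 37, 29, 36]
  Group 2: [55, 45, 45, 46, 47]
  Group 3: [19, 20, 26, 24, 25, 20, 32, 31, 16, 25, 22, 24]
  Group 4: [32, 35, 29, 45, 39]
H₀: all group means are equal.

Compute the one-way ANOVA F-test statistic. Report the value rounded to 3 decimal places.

test statistic = 31.397

Group means [34.29, 47.60, 23.67, 36.00], grand mean 32.483
SSB = Σnᵢ(x̄ᵢ−x̄)² = 2159.946; SSW = ΣΣ(x−x̄ᵢ)² = 573.295
MSB = 2159.946/3 = 719.9820; MSW = 573.295/25 = 22.9318
F = MSB/MSW = 31.3967
df = (3, 25)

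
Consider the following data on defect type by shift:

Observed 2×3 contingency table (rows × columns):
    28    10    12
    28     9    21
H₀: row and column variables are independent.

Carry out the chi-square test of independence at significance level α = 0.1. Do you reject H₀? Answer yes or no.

Row totals [50, 58], col totals [56, 19, 33], n=108
χ² = (28−25.93)²/25.93 + (10−8.80)²/8.80 + (12−15.28)²/15.28 + (28−30.07)²/30.07 + (9−10.20)²/10.20 + (21−17.72)²/17.72 = 1.9251
df = 2
p-value (upper-tail) = 0.38191
At α=0.1: p ≥ α → fail to reject H₀

reject H₀: no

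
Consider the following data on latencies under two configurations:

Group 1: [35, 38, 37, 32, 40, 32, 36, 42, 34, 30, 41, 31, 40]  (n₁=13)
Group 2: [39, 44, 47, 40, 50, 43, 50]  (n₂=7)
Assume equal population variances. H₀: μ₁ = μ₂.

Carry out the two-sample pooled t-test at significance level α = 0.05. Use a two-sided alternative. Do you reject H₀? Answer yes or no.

reject H₀: yes

x̄₁=36.000, s₁=4.041, n₁=13
x̄₂=44.714, s₂=4.461, n₂=7
s_p² = [12·4.041² + 6·4.461²]/18 = 17.5238
SE = √(s_p²·(1/13+1/7)) = 1.9625
t = (36.000−44.714)/1.9625 = -4.4404
df = 18
p-value (two-sided) = 0.00032
At α=0.05: p < α → reject H₀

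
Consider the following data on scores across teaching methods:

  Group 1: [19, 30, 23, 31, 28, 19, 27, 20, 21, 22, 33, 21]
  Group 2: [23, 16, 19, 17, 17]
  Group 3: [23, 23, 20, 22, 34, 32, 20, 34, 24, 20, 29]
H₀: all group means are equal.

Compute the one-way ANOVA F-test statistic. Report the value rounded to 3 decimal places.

test statistic = 3.704

Group means [24.50, 18.40, 25.55], grand mean 23.821
SSB = Σnᵢ(x̄ᵢ−x̄)² = 185.180; SSW = ΣΣ(x−x̄ᵢ)² = 624.927
MSB = 185.180/2 = 92.5899; MSW = 624.927/25 = 24.9971
F = MSB/MSW = 3.7040
df = (2, 25)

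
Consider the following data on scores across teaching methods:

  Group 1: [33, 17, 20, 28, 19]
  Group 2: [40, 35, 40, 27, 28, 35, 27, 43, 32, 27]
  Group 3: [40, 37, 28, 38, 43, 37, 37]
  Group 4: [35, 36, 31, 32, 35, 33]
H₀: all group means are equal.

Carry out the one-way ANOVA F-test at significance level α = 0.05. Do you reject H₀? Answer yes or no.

Group means [23.40, 33.40, 37.14, 33.67], grand mean 32.607
SSB = Σnᵢ(x̄ᵢ−x̄)² = 580.888; SSW = ΣΣ(x−x̄ᵢ)² = 669.790
MSB = 580.888/3 = 193.6294; MSW = 669.790/24 = 27.9079
F = MSB/MSW = 6.9381
df = (3, 24)
p-value (upper-tail) = 0.00159
At α=0.05: p < α → reject H₀

reject H₀: yes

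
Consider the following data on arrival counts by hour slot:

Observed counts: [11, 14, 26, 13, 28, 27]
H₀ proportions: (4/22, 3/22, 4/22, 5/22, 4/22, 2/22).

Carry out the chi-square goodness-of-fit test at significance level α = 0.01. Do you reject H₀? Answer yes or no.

n = 119; E_i = n·p_i = [21.64, 16.23, 21.64, 27.05, 21.64, 10.82]
χ² = (11−21.64)²/21.64 + (14−16.23)²/16.23 + (26−21.64)²/21.64 + (13−27.05)²/27.05 + (28−21.64)²/21.64 + (27−10.82)²/10.82 = 39.7852
df = 5
p-value (upper-tail) = 0.00000
At α=0.01: p < α → reject H₀

reject H₀: yes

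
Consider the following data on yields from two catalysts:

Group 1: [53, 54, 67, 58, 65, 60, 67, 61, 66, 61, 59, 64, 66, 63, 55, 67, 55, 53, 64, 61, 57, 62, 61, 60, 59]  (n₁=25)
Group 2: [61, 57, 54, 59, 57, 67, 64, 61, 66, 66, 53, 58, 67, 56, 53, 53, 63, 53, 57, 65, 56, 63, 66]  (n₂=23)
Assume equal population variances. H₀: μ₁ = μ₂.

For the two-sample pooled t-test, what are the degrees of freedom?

df = n₁ + n₂ − 2 = 25 + 23 − 2 = 46

degrees of freedom = 46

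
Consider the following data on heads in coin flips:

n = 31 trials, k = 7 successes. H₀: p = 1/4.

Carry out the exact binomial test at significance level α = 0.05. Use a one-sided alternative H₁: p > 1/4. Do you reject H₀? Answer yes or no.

reject H₀: no

Exact binomial: n=31, k=7, p₀=1/4=0.2500
P(X≥7) from Σ C(n,i)·p₀^i·(1−p₀)^(n−i)
p-value (one-sided, H₁ greater) = 0.68831
At α=0.05: p ≥ α → fail to reject H₀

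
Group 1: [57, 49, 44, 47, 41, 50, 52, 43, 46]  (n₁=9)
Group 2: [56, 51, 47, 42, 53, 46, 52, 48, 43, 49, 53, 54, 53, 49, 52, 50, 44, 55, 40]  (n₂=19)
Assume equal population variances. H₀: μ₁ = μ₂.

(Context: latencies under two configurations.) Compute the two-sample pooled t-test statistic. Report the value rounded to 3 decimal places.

test statistic = -0.863

x̄₁=47.667, s₁=4.950, n₁=9
x̄₂=49.316, s₂=4.619, n₂=19
s_p² = [8·4.950² + 18·4.619²]/26 = 22.3117
SE = √(s_p²·(1/9+1/19)) = 1.9114
t = (47.667−49.316)/1.9114 = -0.8628
df = 26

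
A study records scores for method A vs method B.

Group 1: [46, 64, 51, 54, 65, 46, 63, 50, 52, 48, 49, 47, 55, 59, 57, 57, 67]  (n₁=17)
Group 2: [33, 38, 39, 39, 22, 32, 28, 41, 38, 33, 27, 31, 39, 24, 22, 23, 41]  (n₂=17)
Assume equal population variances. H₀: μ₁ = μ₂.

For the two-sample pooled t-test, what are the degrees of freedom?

degrees of freedom = 32

df = n₁ + n₂ − 2 = 17 + 17 − 2 = 32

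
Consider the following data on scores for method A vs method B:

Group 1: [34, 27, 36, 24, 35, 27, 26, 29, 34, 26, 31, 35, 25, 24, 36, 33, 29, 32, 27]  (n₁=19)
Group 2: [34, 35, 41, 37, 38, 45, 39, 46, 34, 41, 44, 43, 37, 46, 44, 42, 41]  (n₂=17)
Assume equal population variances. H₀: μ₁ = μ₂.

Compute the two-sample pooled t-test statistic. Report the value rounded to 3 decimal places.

x̄₁=30.000, s₁=4.256, n₁=19
x̄₂=40.412, s₂=4.048, n₂=17
s_p² = [18·4.256² + 16·4.048²]/34 = 17.2976
SE = √(s_p²·(1/19+1/17)) = 1.3885
t = (30.000−40.412)/1.3885 = -7.4986
df = 34

test statistic = -7.499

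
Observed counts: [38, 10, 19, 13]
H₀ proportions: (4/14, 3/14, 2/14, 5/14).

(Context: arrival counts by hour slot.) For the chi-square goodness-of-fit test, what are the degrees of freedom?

degrees of freedom = 3

df = k − 1 = 4 − 1 = 3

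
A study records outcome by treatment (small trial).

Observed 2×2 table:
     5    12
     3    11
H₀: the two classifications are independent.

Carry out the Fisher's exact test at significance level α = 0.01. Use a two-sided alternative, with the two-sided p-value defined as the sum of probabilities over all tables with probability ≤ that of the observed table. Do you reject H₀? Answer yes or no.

Margins: r₁=17, r₂=14, c₁=8, c₂=23, n=31
p_obs = C(17,5)·C(14,3)/C(31,8); sum pmf over tables with pmf ≤ p_obs
p-value (two-sided) = 0.69800
At α=0.01: p ≥ α → fail to reject H₀

reject H₀: no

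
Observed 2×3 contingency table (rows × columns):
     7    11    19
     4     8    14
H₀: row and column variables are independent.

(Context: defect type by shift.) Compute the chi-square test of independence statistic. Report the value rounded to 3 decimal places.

Row totals [37, 26], col totals [11, 19, 33], n=63
χ² = (7−6.46)²/6.46 + (11−11.16)²/11.16 + (19−19.38)²/19.38 + (4−4.54)²/4.54 + (8−7.84)²/7.84 + (14−13.62)²/13.62 = 0.1329
df = 2

test statistic = 0.133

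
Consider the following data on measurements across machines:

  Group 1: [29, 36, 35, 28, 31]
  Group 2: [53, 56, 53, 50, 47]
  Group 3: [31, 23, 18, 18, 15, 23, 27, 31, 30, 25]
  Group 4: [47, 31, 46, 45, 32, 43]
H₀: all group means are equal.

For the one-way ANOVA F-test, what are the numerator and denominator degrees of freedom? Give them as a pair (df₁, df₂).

degrees of freedom = [3, 22]

k = 4 groups, N = 26 total
df = (k−1, N−k) = (4−1, 26−4) = (3, 22)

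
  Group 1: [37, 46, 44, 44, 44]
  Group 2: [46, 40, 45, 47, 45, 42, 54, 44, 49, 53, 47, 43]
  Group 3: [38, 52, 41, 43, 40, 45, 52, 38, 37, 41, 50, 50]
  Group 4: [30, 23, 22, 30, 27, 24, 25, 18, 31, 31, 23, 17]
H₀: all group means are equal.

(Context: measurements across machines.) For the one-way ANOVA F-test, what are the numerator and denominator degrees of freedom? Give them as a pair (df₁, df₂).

k = 4 groups, N = 41 total
df = (k−1, N−k) = (4−1, 41−4) = (3, 37)

degrees of freedom = [3, 37]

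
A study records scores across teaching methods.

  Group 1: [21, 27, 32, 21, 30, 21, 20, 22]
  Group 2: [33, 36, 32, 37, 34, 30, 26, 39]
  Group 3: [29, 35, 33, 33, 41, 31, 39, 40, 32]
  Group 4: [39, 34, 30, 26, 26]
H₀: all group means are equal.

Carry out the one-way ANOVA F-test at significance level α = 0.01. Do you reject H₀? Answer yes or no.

reject H₀: yes

Group means [24.25, 33.38, 34.78, 31.00], grand mean 30.967
SSB = Σnᵢ(x̄ᵢ−x̄)² = 538.036; SSW = ΣΣ(x−x̄ᵢ)² = 544.931
MSB = 538.036/3 = 179.3454; MSW = 544.931/26 = 20.9589
F = MSB/MSW = 8.5570
df = (3, 26)
p-value (upper-tail) = 0.00040
At α=0.01: p < α → reject H₀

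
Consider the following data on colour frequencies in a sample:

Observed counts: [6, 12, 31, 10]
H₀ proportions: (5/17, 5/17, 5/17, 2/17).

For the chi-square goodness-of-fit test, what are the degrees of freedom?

degrees of freedom = 3

df = k − 1 = 4 − 1 = 3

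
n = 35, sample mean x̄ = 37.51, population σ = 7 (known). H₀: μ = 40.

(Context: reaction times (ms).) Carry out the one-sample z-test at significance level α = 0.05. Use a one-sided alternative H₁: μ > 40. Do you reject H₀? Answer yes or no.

reject H₀: no

SE = σ/√n = 7/√35 = 1.1832
z = (x̄−μ₀)/SE = (37.51−40)/1.1832 = -2.1044
p-value (one-sided, H₁ greater) = 0.98233
At α=0.05: p ≥ α → fail to reject H₀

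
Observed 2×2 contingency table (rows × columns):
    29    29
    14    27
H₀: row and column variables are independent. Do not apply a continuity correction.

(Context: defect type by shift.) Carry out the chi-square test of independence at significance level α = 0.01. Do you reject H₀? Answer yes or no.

Row totals [58, 41], col totals [43, 56], n=99
χ² = (29−25.19)²/25.19 + (29−32.81)²/32.81 + (14−17.81)²/17.81 + (27−23.19)²/23.19 = 2.4573
df = 1
p-value (upper-tail) = 0.11698
At α=0.01: p ≥ α → fail to reject H₀

reject H₀: no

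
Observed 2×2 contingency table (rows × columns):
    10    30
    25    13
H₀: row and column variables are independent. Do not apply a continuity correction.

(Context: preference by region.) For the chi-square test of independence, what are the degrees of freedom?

df = (r−1)(c−1) = (2−1)·(2−1) = 1

degrees of freedom = 1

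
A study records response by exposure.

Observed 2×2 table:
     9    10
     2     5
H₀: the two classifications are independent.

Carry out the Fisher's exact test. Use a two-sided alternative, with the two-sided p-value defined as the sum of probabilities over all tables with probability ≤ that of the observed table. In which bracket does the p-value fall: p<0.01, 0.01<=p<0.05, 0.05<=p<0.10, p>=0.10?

p-value bracket: p>=0.10

Margins: r₁=19, r₂=7, c₁=11, c₂=15, n=26
p_obs = C(19,9)·C(7,2)/C(26,11); sum pmf over tables with pmf ≤ p_obs
p-value (two-sided) = 0.65761
→ bracket: p>=0.10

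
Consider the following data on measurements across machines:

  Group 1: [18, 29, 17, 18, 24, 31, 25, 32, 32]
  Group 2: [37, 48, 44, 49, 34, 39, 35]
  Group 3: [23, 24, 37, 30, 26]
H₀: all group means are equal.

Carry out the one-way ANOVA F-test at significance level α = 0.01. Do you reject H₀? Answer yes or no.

Group means [25.11, 40.86, 28.00], grand mean 31.048
SSB = Σnᵢ(x̄ᵢ−x̄)² = 1037.206; SSW = ΣΣ(x−x̄ᵢ)² = 669.746
MSB = 1037.206/2 = 518.6032; MSW = 669.746/18 = 37.2081
F = MSB/MSW = 13.9379
df = (2, 18)
p-value (upper-tail) = 0.00022
At α=0.01: p < α → reject H₀

reject H₀: yes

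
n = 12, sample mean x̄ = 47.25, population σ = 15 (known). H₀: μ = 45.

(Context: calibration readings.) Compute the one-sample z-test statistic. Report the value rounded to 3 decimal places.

test statistic = 0.520

SE = σ/√n = 15/√12 = 4.3301
z = (x̄−μ₀)/SE = (47.25−45)/4.3301 = 0.5196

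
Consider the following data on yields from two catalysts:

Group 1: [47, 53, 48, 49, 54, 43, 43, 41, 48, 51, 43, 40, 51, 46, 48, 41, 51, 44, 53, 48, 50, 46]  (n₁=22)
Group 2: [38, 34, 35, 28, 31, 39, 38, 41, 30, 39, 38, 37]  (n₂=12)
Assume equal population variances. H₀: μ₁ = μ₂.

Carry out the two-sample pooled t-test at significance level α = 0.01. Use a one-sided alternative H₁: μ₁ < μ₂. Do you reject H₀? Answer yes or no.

reject H₀: no

x̄₁=47.182, s₁=4.171, n₁=22
x̄₂=35.667, s₂=4.097, n₂=12
s_p² = [21·4.171² + 11·4.097²]/32 = 17.1856
SE = √(s_p²·(1/22+1/12)) = 1.4877
t = (47.182−35.667)/1.4877 = 7.7402
df = 32
p-value (one-sided, H₁ less) = 1.00000
At α=0.01: p ≥ α → fail to reject H₀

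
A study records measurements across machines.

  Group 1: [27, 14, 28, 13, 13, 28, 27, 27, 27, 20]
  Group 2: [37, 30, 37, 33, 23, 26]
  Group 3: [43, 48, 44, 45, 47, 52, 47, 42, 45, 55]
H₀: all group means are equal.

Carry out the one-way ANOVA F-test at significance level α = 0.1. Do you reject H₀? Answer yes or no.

reject H₀: yes

Group means [22.40, 31.00, 46.80], grand mean 33.769
SSB = Σnᵢ(x̄ᵢ−x̄)² = 3036.615; SSW = ΣΣ(x−x̄ᵢ)² = 714.000
MSB = 3036.615/2 = 1518.3077; MSW = 714.000/23 = 31.0435
F = MSB/MSW = 48.9091
df = (2, 23)
p-value (upper-tail) = 0.00000
At α=0.1: p < α → reject H₀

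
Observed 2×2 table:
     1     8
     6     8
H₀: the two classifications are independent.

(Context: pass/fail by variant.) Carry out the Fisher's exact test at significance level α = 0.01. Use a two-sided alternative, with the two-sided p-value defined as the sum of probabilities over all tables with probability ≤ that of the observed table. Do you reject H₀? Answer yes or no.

Margins: r₁=9, r₂=14, c₁=7, c₂=16, n=23
p_obs = C(9,1)·C(14,6)/C(23,7); sum pmf over tables with pmf ≤ p_obs
p-value (two-sided) = 0.17596
At α=0.01: p ≥ α → fail to reject H₀

reject H₀: no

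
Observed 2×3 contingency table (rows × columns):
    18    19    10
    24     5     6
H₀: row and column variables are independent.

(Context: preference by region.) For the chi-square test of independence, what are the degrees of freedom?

degrees of freedom = 2

df = (r−1)(c−1) = (2−1)·(3−1) = 2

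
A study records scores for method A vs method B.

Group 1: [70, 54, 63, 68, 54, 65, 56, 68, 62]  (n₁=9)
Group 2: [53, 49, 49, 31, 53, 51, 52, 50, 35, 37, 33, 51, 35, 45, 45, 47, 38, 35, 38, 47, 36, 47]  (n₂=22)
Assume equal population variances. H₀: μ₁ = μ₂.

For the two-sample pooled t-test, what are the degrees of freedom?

degrees of freedom = 29

df = n₁ + n₂ − 2 = 9 + 22 − 2 = 29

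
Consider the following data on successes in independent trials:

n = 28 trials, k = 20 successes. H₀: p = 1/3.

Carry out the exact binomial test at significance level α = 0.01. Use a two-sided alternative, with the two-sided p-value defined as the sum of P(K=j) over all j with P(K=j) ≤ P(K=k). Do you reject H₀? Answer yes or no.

reject H₀: yes

Exact binomial: n=28, k=20, p₀=1/3=0.3333
P(X=j) = C(n,j)·p₀^j·(1−p₀)^(n−j); p = Σ P(X=j) over j with P(X=j) ≤ P(X=20)
p-value (two-sided) = 0.00005
At α=0.01: p < α → reject H₀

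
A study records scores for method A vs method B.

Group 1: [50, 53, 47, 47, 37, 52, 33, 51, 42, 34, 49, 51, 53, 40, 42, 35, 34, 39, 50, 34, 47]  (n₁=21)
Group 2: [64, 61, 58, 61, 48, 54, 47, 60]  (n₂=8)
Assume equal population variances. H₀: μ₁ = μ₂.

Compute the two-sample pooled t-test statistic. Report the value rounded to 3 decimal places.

test statistic = -4.400

x̄₁=43.810, s₁=7.236, n₁=21
x̄₂=56.625, s₂=6.323, n₂=8
s_p² = [20·7.236² + 7·6.323²]/27 = 49.1523
SE = √(s_p²·(1/21+1/8)) = 2.9128
t = (43.810−56.625)/2.9128 = -4.3997
df = 27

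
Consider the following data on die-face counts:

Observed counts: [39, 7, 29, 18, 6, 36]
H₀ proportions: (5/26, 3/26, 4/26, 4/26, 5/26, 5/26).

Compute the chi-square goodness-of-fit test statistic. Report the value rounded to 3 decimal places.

n = 135; E_i = n·p_i = [25.96, 15.58, 20.77, 20.77, 25.96, 25.96]
χ² = (39−25.96)²/25.96 + (7−15.58)²/15.58 + (29−20.77)²/20.77 + (18−20.77)²/20.77 + (6−25.96)²/25.96 + (36−25.96)²/25.96 = 34.1316
df = 5

test statistic = 34.132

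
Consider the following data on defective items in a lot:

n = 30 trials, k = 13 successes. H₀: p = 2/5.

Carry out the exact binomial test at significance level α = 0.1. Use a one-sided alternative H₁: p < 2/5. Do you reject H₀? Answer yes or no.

reject H₀: no

Exact binomial: n=30, k=13, p₀=2/5=0.4000
P(X≤13) from Σ C(n,i)·p₀^i·(1−p₀)^(n−i)
p-value (one-sided, H₁ less) = 0.71450
At α=0.1: p ≥ α → fail to reject H₀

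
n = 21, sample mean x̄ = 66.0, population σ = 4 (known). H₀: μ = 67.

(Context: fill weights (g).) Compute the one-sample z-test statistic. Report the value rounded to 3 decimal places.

SE = σ/√n = 4/√21 = 0.8729
z = (x̄−μ₀)/SE = (66.0−67)/0.8729 = -1.1456

test statistic = -1.146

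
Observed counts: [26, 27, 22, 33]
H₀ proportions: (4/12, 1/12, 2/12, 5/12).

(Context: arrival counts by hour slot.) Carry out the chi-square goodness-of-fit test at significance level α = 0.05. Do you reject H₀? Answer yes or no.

reject H₀: yes

n = 108; E_i = n·p_i = [36.00, 9.00, 18.00, 45.00]
χ² = (26−36.00)²/36.00 + (27−9.00)²/9.00 + (22−18.00)²/18.00 + (33−45.00)²/45.00 = 42.8667
df = 3
p-value (upper-tail) = 0.00000
At α=0.05: p < α → reject H₀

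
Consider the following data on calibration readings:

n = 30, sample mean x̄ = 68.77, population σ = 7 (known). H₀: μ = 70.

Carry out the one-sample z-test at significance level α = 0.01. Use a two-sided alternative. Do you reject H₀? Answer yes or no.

SE = σ/√n = 7/√30 = 1.2780
z = (x̄−μ₀)/SE = (68.77−70)/1.2780 = -0.9624
p-value (two-sided) = 0.33584
At α=0.01: p ≥ α → fail to reject H₀

reject H₀: no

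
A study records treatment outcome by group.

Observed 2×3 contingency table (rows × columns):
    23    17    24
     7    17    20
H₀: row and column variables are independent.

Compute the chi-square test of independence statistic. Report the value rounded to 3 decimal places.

test statistic = 5.378

Row totals [64, 44], col totals [30, 34, 44], n=108
χ² = (23−17.78)²/17.78 + (17−20.15)²/20.15 + (24−26.07)²/26.07 + (7−12.22)²/12.22 + (17−13.85)²/13.85 + (20−17.93)²/17.93 = 5.3777
df = 2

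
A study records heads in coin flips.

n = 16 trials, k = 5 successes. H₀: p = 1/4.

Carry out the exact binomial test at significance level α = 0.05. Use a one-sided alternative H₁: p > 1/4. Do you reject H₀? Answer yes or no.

Exact binomial: n=16, k=5, p₀=1/4=0.2500
P(X≥5) from Σ C(n,i)·p₀^i·(1−p₀)^(n−i)
p-value (one-sided, H₁ greater) = 0.36981
At α=0.05: p ≥ α → fail to reject H₀

reject H₀: no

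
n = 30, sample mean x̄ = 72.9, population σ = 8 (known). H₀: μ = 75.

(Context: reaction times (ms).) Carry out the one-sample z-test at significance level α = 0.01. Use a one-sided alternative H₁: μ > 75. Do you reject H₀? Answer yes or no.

reject H₀: no

SE = σ/√n = 8/√30 = 1.4606
z = (x̄−μ₀)/SE = (72.9−75)/1.4606 = -1.4378
p-value (one-sided, H₁ greater) = 0.92475
At α=0.01: p ≥ α → fail to reject H₀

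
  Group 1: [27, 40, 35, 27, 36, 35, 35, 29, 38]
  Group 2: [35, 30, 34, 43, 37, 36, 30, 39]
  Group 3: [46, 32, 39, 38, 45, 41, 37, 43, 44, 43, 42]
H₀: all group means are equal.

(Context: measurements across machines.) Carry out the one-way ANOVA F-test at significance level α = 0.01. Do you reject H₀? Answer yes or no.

Group means [33.56, 35.50, 40.91], grand mean 37.000
SSB = Σnᵢ(x̄ᵢ−x̄)² = 292.869; SSW = ΣΣ(x−x̄ᵢ)² = 483.131
MSB = 292.869/2 = 146.4343; MSW = 483.131/25 = 19.3253
F = MSB/MSW = 7.5774
df = (2, 25)
p-value (upper-tail) = 0.00268
At α=0.01: p < α → reject H₀

reject H₀: yes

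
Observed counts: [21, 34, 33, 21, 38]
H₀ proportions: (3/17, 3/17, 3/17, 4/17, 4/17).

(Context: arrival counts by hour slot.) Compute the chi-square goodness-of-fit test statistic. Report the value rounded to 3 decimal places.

n = 147; E_i = n·p_i = [25.94, 25.94, 25.94, 34.59, 34.59]
χ² = (21−25.94)²/25.94 + (34−25.94)²/25.94 + (33−25.94)²/25.94 + (21−34.59)²/34.59 + (38−34.59)²/34.59 = 11.0402
df = 4

test statistic = 11.040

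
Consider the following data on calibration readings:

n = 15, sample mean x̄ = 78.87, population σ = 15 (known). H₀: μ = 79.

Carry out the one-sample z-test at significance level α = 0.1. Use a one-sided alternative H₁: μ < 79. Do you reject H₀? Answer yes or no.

SE = σ/√n = 15/√15 = 3.8730
z = (x̄−μ₀)/SE = (78.87−79)/3.8730 = -0.0336
p-value (one-sided, H₁ less) = 0.48661
At α=0.1: p ≥ α → fail to reject H₀

reject H₀: no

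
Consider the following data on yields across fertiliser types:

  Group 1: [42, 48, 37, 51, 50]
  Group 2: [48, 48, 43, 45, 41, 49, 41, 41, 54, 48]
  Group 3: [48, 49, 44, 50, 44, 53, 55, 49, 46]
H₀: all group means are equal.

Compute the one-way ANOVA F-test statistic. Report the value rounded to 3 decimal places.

Group means [45.60, 45.80, 48.67], grand mean 46.833
SSB = Σnᵢ(x̄ᵢ−x̄)² = 48.533; SSW = ΣΣ(x−x̄ᵢ)² = 422.800
MSB = 48.533/2 = 24.2667; MSW = 422.800/21 = 20.1333
F = MSB/MSW = 1.2053
df = (2, 21)

test statistic = 1.205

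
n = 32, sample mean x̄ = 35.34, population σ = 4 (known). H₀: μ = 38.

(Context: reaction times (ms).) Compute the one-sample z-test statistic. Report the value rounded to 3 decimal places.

SE = σ/√n = 4/√32 = 0.7071
z = (x̄−μ₀)/SE = (35.34−38)/0.7071 = -3.7618

test statistic = -3.762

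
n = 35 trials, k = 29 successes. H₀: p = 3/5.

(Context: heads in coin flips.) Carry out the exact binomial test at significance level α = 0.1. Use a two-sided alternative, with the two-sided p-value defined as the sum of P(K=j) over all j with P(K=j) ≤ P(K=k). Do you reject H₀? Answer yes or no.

reject H₀: yes

Exact binomial: n=35, k=29, p₀=3/5=0.6000
P(X=j) = C(n,j)·p₀^j·(1−p₀)^(n−j); p = Σ P(X=j) over j with P(X=j) ≤ P(X=29)
p-value (two-sided) = 0.00527
At α=0.1: p < α → reject H₀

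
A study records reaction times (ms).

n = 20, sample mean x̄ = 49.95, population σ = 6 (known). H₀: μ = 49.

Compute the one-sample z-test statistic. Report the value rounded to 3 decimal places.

SE = σ/√n = 6/√20 = 1.3416
z = (x̄−μ₀)/SE = (49.95−49)/1.3416 = 0.7081

test statistic = 0.708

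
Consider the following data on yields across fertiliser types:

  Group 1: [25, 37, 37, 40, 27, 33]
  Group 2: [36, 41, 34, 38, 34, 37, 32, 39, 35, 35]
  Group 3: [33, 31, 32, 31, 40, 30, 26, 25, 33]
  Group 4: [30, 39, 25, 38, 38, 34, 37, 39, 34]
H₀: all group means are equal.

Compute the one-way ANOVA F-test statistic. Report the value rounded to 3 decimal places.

test statistic = 2.158

Group means [33.17, 36.10, 31.22, 34.89], grand mean 33.971
SSB = Σnᵢ(x̄ᵢ−x̄)² = 124.793; SSW = ΣΣ(x−x̄ᵢ)² = 578.178
MSB = 124.793/3 = 41.5976; MSW = 578.178/30 = 19.2726
F = MSB/MSW = 2.1584
df = (3, 30)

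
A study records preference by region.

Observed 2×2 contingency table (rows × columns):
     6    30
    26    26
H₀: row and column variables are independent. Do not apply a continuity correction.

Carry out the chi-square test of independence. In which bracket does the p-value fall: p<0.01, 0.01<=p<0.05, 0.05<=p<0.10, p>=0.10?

Row totals [36, 52], col totals [32, 56], n=88
χ² = (6−13.09)²/13.09 + (30−22.91)²/22.91 + (26−18.91)²/18.91 + (26−33.09)²/33.09 = 10.2143
df = 1
p-value (upper-tail) = 0.00139
→ bracket: p<0.01

p-value bracket: p<0.01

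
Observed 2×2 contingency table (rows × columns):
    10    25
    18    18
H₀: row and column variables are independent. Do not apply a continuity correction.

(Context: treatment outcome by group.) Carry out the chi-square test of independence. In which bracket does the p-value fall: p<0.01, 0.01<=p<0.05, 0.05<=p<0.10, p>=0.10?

p-value bracket: 0.05<=p<0.10

Row totals [35, 36], col totals [28, 43], n=71
χ² = (10−13.80)²/13.80 + (25−21.20)²/21.20 + (18−14.20)²/14.20 + (18−21.80)²/21.80 = 3.4118
df = 1
p-value (upper-tail) = 0.06473
→ bracket: 0.05<=p<0.10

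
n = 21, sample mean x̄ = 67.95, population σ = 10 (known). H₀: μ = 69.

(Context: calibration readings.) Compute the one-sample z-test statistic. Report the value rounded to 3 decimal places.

test statistic = -0.481

SE = σ/√n = 10/√21 = 2.1822
z = (x̄−μ₀)/SE = (67.95−69)/2.1822 = -0.4812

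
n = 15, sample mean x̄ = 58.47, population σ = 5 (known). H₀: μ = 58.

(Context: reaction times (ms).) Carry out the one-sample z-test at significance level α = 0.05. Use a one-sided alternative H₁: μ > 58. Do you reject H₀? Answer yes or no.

SE = σ/√n = 5/√15 = 1.2910
z = (x̄−μ₀)/SE = (58.47−58)/1.2910 = 0.3641
p-value (one-sided, H₁ greater) = 0.35791
At α=0.05: p ≥ α → fail to reject H₀

reject H₀: no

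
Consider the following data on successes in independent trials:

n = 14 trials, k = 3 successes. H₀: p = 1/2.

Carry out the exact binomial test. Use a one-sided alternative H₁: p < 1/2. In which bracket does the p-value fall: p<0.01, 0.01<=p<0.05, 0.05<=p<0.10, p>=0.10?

Exact binomial: n=14, k=3, p₀=1/2=0.5000
P(X≤3) from Σ C(n,i)·p₀^i·(1−p₀)^(n−i)
p-value (one-sided, H₁ less) = 0.02869
→ bracket: 0.01<=p<0.05

p-value bracket: 0.01<=p<0.05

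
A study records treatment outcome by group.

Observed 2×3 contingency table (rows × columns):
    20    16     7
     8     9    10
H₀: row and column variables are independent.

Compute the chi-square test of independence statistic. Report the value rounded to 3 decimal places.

test statistic = 4.194

Row totals [43, 27], col totals [28, 25, 17], n=70
χ² = (20−17.20)²/17.20 + (16−15.36)²/15.36 + (7−10.44)²/10.44 + (8−10.80)²/10.80 + (9−9.64)²/9.64 + (10−6.56)²/6.56 = 4.1943
df = 2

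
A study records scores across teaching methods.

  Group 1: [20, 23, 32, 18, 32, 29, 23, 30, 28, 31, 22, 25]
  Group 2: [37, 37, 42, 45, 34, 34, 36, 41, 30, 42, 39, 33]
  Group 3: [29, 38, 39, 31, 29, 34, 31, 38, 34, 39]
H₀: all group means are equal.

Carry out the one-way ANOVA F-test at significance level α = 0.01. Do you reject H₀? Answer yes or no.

Group means [26.08, 37.50, 34.20], grand mean 32.500
SSB = Σnᵢ(x̄ᵢ−x̄)² = 822.983; SSW = ΣΣ(x−x̄ᵢ)² = 625.517
MSB = 822.983/2 = 411.4917; MSW = 625.517/31 = 20.1780
F = MSB/MSW = 20.3931
df = (2, 31)
p-value (upper-tail) = 0.00000
At α=0.01: p < α → reject H₀

reject H₀: yes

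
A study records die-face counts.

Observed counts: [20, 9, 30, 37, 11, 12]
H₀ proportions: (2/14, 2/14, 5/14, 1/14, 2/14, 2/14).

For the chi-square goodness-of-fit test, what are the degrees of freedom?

degrees of freedom = 5

df = k − 1 = 6 − 1 = 5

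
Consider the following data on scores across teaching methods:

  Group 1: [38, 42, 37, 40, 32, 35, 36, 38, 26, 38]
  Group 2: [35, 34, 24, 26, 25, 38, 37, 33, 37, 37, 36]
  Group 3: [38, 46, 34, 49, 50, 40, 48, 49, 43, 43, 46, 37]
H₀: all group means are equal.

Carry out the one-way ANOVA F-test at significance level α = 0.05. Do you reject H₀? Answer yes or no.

reject H₀: yes

Group means [36.20, 32.91, 43.58], grand mean 37.788
SSB = Σnᵢ(x̄ᵢ−x̄)² = 690.089; SSW = ΣΣ(x−x̄ᵢ)² = 773.426
MSB = 690.089/2 = 345.0447; MSW = 773.426/30 = 25.7809
F = MSB/MSW = 13.3838
df = (2, 30)
p-value (upper-tail) = 0.00007
At α=0.05: p < α → reject H₀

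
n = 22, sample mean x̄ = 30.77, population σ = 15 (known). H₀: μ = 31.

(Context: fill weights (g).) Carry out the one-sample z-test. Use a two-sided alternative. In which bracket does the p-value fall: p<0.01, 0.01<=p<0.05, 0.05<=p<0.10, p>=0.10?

SE = σ/√n = 15/√22 = 3.1980
z = (x̄−μ₀)/SE = (30.77−31)/3.1980 = -0.0719
p-value (two-sided) = 0.94267
→ bracket: p>=0.10

p-value bracket: p>=0.10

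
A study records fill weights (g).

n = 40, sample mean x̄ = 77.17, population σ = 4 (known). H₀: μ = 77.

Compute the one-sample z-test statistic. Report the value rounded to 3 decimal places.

test statistic = 0.269

SE = σ/√n = 4/√40 = 0.6325
z = (x̄−μ₀)/SE = (77.17−77)/0.6325 = 0.2688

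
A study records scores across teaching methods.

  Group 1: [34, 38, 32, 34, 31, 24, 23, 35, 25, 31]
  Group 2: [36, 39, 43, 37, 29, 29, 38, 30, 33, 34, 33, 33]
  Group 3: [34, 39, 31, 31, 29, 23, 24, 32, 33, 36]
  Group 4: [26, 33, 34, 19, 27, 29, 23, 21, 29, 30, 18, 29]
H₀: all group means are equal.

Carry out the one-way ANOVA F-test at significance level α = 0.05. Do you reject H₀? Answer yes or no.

reject H₀: yes

Group means [30.70, 34.50, 31.20, 26.50], grand mean 30.705
SSB = Σnᵢ(x̄ᵢ−x̄)² = 387.459; SSW = ΣΣ(x−x̄ᵢ)² = 953.700
MSB = 387.459/3 = 129.1530; MSW = 953.700/40 = 23.8425
F = MSB/MSW = 5.4169
df = (3, 40)
p-value (upper-tail) = 0.00319
At α=0.05: p < α → reject H₀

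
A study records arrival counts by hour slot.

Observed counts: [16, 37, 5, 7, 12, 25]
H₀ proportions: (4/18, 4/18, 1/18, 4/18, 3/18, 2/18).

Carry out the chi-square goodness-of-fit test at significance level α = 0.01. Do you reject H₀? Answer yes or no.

reject H₀: yes

n = 102; E_i = n·p_i = [22.67, 22.67, 5.67, 22.67, 17.00, 11.33]
χ² = (16−22.67)²/22.67 + (37−22.67)²/22.67 + (5−5.67)²/5.67 + (7−22.67)²/22.67 + (12−17.00)²/17.00 + (25−11.33)²/11.33 = 39.8824
df = 5
p-value (upper-tail) = 0.00000
At α=0.01: p < α → reject H₀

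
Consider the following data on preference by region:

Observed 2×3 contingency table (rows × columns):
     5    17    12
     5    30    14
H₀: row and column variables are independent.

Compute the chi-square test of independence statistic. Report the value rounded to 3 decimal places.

test statistic = 1.074

Row totals [34, 49], col totals [10, 47, 26], n=83
χ² = (5−4.10)²/4.10 + (17−19.25)²/19.25 + (12−10.65)²/10.65 + (5−5.90)²/5.90 + (30−27.75)²/27.75 + (14−15.35)²/15.35 = 1.0738
df = 2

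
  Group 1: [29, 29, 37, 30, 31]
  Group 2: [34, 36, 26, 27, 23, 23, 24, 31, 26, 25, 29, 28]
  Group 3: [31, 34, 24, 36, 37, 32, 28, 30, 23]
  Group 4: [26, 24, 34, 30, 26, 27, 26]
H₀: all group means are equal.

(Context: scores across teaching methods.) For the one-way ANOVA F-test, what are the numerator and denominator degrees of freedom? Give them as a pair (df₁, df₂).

k = 4 groups, N = 33 total
df = (k−1, N−k) = (4−1, 33−4) = (3, 29)

degrees of freedom = [3, 29]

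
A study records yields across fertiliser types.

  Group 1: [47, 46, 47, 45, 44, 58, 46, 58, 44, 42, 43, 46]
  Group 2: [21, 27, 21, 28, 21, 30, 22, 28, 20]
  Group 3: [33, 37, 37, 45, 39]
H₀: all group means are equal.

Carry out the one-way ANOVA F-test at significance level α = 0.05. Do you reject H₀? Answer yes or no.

reject H₀: yes

Group means [47.17, 24.22, 38.20], grand mean 37.500
SSB = Σnᵢ(x̄ᵢ−x̄)² = 2710.478; SSW = ΣΣ(x−x̄ᵢ)² = 508.022
MSB = 2710.478/2 = 1355.2389; MSW = 508.022/23 = 22.0879
F = MSB/MSW = 61.3566
df = (2, 23)
p-value (upper-tail) = 0.00000
At α=0.05: p < α → reject H₀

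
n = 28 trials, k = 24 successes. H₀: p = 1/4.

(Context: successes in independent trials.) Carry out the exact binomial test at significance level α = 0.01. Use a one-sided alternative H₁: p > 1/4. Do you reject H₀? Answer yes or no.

reject H₀: yes

Exact binomial: n=28, k=24, p₀=1/4=0.2500
P(X≥24) from Σ C(n,i)·p₀^i·(1−p₀)^(n−i)
p-value (one-sided, H₁ greater) = 0.00000
At α=0.01: p < α → reject H₀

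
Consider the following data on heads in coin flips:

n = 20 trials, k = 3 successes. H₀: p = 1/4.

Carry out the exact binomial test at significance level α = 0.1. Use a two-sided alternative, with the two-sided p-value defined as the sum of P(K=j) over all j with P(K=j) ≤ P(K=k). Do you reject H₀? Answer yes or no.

reject H₀: no

Exact binomial: n=20, k=3, p₀=1/4=0.2500
P(X=j) = C(n,j)·p₀^j·(1−p₀)^(n−j); p = Σ P(X=j) over j with P(X=j) ≤ P(X=3)
p-value (two-sided) = 0.43937
At α=0.1: p ≥ α → fail to reject H₀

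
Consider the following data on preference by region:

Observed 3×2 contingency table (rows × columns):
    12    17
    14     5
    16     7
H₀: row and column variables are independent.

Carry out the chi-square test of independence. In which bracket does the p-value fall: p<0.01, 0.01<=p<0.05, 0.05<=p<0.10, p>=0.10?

p-value bracket: 0.01<=p<0.05

Row totals [29, 19, 23], col totals [42, 29], n=71
χ² = (12−17.15)²/17.15 + (17−11.85)²/11.85 + (14−11.24)²/11.24 + (5−7.76)²/7.76 + (16−13.61)²/13.61 + (7−9.39)²/9.39 = 6.4841
df = 2
p-value (upper-tail) = 0.03908
→ bracket: 0.01<=p<0.05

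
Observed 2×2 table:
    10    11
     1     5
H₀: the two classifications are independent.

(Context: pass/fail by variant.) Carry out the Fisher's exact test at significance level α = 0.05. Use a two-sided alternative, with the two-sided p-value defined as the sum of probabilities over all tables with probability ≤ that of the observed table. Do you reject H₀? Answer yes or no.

Margins: r₁=21, r₂=6, c₁=11, c₂=16, n=27
p_obs = C(21,10)·C(6,1)/C(27,11); sum pmf over tables with pmf ≤ p_obs
p-value (two-sided) = 0.34968
At α=0.05: p ≥ α → fail to reject H₀

reject H₀: no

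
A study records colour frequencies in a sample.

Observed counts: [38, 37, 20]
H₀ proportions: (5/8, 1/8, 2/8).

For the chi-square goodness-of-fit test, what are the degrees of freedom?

df = k − 1 = 3 − 1 = 2

degrees of freedom = 2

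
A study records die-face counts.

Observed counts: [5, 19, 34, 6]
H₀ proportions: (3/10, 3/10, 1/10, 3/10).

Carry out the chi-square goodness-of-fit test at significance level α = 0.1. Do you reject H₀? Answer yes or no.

n = 64; E_i = n·p_i = [19.20, 19.20, 6.40, 19.20]
χ² = (5−19.20)²/19.20 + (19−19.20)²/19.20 + (34−6.40)²/6.40 + (6−19.20)²/19.20 = 138.6042
df = 3
p-value (upper-tail) = 0.00000
At α=0.1: p < α → reject H₀

reject H₀: yes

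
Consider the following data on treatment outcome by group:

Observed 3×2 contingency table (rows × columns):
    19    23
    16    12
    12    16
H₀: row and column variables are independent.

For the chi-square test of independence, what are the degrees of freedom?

df = (r−1)(c−1) = (3−1)·(2−1) = 2

degrees of freedom = 2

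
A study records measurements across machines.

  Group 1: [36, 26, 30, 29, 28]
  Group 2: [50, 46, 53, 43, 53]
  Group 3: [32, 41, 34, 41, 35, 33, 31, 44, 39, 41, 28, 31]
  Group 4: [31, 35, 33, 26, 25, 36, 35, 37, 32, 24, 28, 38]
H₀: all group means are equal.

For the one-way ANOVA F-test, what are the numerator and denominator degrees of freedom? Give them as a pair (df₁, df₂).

k = 4 groups, N = 34 total
df = (k−1, N−k) = (4−1, 34−4) = (3, 30)

degrees of freedom = [3, 30]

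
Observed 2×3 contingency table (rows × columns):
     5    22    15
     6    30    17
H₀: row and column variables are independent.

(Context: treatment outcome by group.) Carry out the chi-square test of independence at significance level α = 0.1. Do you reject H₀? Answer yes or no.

reject H₀: no

Row totals [42, 53], col totals [11, 52, 32], n=95
χ² = (5−4.86)²/4.86 + (22−22.99)²/22.99 + (15−14.15)²/14.15 + (6−6.14)²/6.14 + (30−29.01)²/29.01 + (17−17.85)²/17.85 = 0.1753
df = 2
p-value (upper-tail) = 0.91606
At α=0.1: p ≥ α → fail to reject H₀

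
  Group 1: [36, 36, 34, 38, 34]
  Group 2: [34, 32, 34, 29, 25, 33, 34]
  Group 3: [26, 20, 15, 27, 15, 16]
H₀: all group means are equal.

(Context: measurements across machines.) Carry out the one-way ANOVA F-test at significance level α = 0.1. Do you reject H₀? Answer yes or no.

Group means [35.60, 31.57, 19.83], grand mean 28.778
SSB = Σnᵢ(x̄ᵢ−x̄)² = 767.363; SSW = ΣΣ(x−x̄ᵢ)² = 231.748
MSB = 767.363/2 = 383.6817; MSW = 231.748/15 = 15.4498
F = MSB/MSW = 24.8340
df = (2, 15)
p-value (upper-tail) = 0.00002
At α=0.1: p < α → reject H₀

reject H₀: yes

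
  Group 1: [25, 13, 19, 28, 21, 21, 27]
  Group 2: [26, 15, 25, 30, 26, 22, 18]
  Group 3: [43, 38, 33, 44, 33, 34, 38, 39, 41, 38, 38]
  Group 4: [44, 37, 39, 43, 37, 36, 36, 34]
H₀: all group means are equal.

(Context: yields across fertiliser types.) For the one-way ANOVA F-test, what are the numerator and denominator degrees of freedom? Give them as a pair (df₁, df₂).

degrees of freedom = [3, 29]

k = 4 groups, N = 33 total
df = (k−1, N−k) = (4−1, 33−4) = (3, 29)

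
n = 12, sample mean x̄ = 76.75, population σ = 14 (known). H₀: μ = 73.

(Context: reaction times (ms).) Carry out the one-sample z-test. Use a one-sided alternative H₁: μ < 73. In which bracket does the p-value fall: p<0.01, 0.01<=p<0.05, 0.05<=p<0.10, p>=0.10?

p-value bracket: p>=0.10

SE = σ/√n = 14/√12 = 4.0415
z = (x̄−μ₀)/SE = (76.75−73)/4.0415 = 0.9279
p-value (one-sided, H₁ less) = 0.82327
→ bracket: p>=0.10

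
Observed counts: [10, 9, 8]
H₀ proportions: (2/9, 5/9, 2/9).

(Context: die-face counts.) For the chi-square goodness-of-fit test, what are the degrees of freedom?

df = k − 1 = 3 − 1 = 2

degrees of freedom = 2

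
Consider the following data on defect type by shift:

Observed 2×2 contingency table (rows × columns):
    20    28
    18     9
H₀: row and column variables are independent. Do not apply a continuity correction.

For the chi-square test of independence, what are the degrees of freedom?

degrees of freedom = 1

df = (r−1)(c−1) = (2−1)·(2−1) = 1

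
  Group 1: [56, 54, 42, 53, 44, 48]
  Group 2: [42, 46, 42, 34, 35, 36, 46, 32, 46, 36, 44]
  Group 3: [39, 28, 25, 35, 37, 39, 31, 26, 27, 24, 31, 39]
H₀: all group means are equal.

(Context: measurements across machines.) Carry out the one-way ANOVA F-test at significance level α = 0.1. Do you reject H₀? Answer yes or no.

reject H₀: yes

Group means [49.50, 39.91, 31.75], grand mean 38.517
SSB = Σnᵢ(x̄ᵢ−x̄)² = 1294.582; SSW = ΣΣ(x−x̄ᵢ)² = 824.659
MSB = 1294.582/2 = 647.2911; MSW = 824.659/26 = 31.7177
F = MSB/MSW = 20.4079
df = (2, 26)
p-value (upper-tail) = 0.00000
At α=0.1: p < α → reject H₀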